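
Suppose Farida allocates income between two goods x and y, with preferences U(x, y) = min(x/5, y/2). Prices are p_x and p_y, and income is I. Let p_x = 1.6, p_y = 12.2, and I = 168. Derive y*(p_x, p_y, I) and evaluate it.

y* = 10.3704

Leontief preferences: the optimum is at the kink where x/5 = y/2, i.e. y = (2/5)·x.
Budget: p_x·x + p_y·(2/5)·x = I, so (5·p_x + 2·p_y)·x = 5·I.
Demand: x*(p_x,p_y,I) = 5·I/(5·p_x + 2·p_y), y* = 2·I/(5·p_x + 2·p_y).
Here 5·1.6 + 2·12.2 = 32.4, giving y* = 10.3704.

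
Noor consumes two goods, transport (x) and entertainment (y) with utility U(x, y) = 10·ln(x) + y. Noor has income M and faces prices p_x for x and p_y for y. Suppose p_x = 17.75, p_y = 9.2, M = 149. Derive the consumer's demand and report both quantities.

x* = 5.1831, y* = 6.1957

MU_x = 10/x, MU_y = 1. Tangency: 10/x = p_x/p_y.
So x*(p_x,p_y) = 10·p_y/p_x, independent of income; and y* = (M − 10·p_y)/p_y.
At the given prices: x* = 10·9.2/17.75 = 5.1831, and y* = 6.1957.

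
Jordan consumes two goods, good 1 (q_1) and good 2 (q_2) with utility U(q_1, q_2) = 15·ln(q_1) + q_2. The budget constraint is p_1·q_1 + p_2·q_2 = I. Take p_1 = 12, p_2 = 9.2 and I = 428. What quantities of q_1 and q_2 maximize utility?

q_1* = 11.5, q_2* = 31.5217

Set MRS = p_1/p_2: (15/q_1)/1 = p_1/p_2.
So q_1*(p_1,p_2) = 15·p_2/p_1, independent of income; and q_2* = (I − 15·p_2)/p_2.
At the given prices: q_1* = 15·9.2/12 = 11.5, and q_2* = 31.5217.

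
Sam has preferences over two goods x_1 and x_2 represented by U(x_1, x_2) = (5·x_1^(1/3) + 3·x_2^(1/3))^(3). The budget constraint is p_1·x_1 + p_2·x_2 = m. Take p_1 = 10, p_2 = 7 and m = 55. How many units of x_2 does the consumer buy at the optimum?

MRS = MU_x_1/MU_x_2 = (5/3)·(x_2/x_1)^(2/3). Set equal to p_1/p_2.
Solve for the ratio: x_2/x_1 = [(3/5)·p_1/p_2]^(1.5).
Substitute x_2 = (x_2/x_1)·x_1 into the budget: x_1* = m/(p_1 + p_2·(x_2/x_1)).
Numerically x_2/x_1 = 0.79356, so x_1* = 55/(10 + 7·0.79356) = 3.5359 and x_2* = 0.79356·3.5359 = 2.8059.

x_2* = 2.8059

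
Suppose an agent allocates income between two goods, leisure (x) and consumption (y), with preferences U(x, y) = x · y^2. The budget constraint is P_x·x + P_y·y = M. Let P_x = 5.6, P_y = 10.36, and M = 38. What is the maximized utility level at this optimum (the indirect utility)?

V = 13.5251

Demand: x*(P_x,P_y,M) = 1/3·M/P_x and y* = 2/3·M/P_y.
At P_x=5.6, P_y=10.36, M=38: x* = 1/3·38/5.6 = 2.2619, y* = 2.4453.
Utility at the optimum: U(2.2619, 2.4453) = 13.5251.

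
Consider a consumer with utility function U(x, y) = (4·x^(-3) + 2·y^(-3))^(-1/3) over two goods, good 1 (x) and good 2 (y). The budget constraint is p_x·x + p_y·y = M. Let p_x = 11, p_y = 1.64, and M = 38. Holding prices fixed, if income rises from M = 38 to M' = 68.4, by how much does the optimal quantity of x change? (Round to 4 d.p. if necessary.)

From the CES first-order condition, 2·(y/x)^(4) = p_x/p_y.
Hence y/x = ((1/2)·p_x/p_y)^(1/(4)), i.e. raised to the 0.25 power.
Substitute y = (y/x)·x into the budget: x* = M/(p_x + p_y·(y/x)).
Numerically y/x = 1.353255, so x* = 38/(11 + 1.64·1.353255) = 2.8746.
At M' = 68.4: x* = 5.1742. Change: 5.1742 − 2.8746 = 2.2997.

Δx* = 2.2997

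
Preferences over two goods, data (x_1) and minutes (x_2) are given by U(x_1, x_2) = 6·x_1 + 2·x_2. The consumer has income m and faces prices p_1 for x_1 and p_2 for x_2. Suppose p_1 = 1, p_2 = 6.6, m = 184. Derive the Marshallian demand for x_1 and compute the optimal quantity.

x_1* = 184

Perfect substitutes: compare marginal utility per dollar. 6/p_1 vs 2/p_2 → 6 vs 0.303.
x_1 gives more utility per dollar, so spend all income on x_1: x_1* = m/p_1, x_2* = 0.
Numerically: x_1* = 184, x_2* = 0.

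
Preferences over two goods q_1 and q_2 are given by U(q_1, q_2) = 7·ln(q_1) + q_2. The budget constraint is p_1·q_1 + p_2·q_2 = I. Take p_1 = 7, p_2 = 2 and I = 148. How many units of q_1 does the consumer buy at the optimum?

q_1* = 2

MU_q_1 = 7/q_1, MU_q_2 = 1. Tangency: 7/q_1 = p_1/p_2.
So q_1*(p_1,p_2) = 7·p_2/p_1, independent of income; and q_2* = (I − 7·p_2)/p_2.
At the given prices: q_1* = 7·2/7 = 2.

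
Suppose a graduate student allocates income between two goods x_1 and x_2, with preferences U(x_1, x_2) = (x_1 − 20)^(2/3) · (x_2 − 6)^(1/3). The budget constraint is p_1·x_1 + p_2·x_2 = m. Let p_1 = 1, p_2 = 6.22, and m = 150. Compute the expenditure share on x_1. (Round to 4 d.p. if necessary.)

This is Cobb-Douglas in (x_1−20, x_2−6): tangency gives 2/3·p_2·(x_2−6) = 1/3·p_1·(x_1−20).
After buying the subsistence bundle (20, 6), a share 2/3 of the remaining income goes to x_1: x_1* = 20 + 2/3·(m − 20p_1 − 6p_2)/p_1.
Discretionary income = 150 − 20·1 − 6·6.22 = 92.68; x_1* = 20 + 2/3·92.68/1 = 81.7867; x_2* = 6 + 1/3·92.68/6.22 = 10.9668.
Expenditure on x_1: 1·81.7867 = 81.7867; share = 0.5452.

share on x_1 = 0.5452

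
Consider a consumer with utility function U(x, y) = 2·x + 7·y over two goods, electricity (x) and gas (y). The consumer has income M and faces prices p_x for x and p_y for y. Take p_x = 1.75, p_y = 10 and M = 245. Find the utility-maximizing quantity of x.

x* = 140

Perfect substitutes: compare marginal utility per dollar. 2/p_x vs 7/p_y → 1.1429 vs 0.7.
x gives more utility per dollar, so spend all income on x: x* = M/p_x, y* = 0.
Numerically: x* = 140, y* = 0.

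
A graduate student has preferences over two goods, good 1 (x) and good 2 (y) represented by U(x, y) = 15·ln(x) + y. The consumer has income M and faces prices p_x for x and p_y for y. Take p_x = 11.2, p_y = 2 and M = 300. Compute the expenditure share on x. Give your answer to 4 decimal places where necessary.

share on x = 0.1

MU_x = 15/x, MU_y = 1. Tangency: 15/x = p_x/p_y.
So x*(p_x,p_y) = 15·p_y/p_x, independent of income; and y* = (M − 15·p_y)/p_y.
At the given prices: x* = 15·2/11.2 = 2.6786, and y* = 135.
Expenditure on x: 11.2·2.6786 = 30; share = 0.1.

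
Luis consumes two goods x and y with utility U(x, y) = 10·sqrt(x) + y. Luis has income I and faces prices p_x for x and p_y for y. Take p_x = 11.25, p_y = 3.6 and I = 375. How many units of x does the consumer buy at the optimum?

Set MRS = p_x/p_y: 5·x^(−1/2) = p_x/p_y.
Solve: √x = 5·p_y/p_x, so x*(p_x,p_y) = (5·p_y/p_x)², and y* = (I − p_x·x*)/p_y.
Plugging in: x* = (5·3.6/11.25)² = 2.56.

x* = 2.56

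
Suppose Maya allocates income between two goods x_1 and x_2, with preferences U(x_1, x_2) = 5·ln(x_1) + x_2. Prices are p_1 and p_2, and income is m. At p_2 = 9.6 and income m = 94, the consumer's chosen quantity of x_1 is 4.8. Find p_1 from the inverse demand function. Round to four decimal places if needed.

MU_x_1 = 5/x_1, MU_x_2 = 1. Tangency: 5/x_1 = p_1/p_2.
So x_1*(p_1,p_2) = 5·p_2/p_1, independent of income; and x_2* = (m − 5·p_2)/p_2.
Set x_1* = 4.8 in the demand function and solve for p_1: p_1 = 10.

p_1 = 10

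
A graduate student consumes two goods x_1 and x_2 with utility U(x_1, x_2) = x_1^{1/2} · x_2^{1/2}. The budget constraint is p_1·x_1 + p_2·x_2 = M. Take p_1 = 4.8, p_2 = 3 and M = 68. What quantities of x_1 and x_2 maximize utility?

MU_x_1/MU_x_2 = (0.5·x_2)/(0.5·x_1); tangency sets this equal to p_1/p_2.
Rearranging, p_2·x_2 = p_1·x_1. Substituting into the budget gives p_1·x_1·(1 + 1) = M.
Demand: x_1*(p_1,p_2,M) = 0.5·M/p_1 and x_2* = 0.5·M/p_2.
At p_1=4.8, p_2=3, M=68: x_1* = 0.5·68/4.8 = 7.0833, x_2* = 11.3333.

x_1* = 7.0833, x_2* = 11.3333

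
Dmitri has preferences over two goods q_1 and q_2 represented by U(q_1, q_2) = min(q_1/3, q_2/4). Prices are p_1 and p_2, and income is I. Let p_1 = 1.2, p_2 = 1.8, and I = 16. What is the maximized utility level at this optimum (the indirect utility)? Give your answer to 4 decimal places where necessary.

Demand: q_1*(p_1,p_2,I) = 3·I/(3·p_1 + 4·p_2), q_2* = 4·I/(3·p_1 + 4·p_2).
Here 3·1.2 + 4·1.8 = 10.8, giving q_1* = 4.4444 and q_2* = 5.9259.
Utility at the optimum: U(4.4444, 5.9259) = 1.4815.

V = 1.4815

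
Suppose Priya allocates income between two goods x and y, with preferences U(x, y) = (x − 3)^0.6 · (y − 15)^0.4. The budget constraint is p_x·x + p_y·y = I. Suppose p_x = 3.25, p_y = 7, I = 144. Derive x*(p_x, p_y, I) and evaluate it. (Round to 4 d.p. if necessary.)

Let x' = x−3, y' = y−15. MRS = (3/2)·y'/x' = p_x/p_y.
Substituting into the budget: x* = 3 + 0.6·(I − 3·p_x − 15·p_y)/p_x, and y* = 15 + 0.4·(…)/p_y.
Discretionary income = 144 − 3·3.25 − 15·7 = 29.25; x* = 3 + 0.6·29.25/3.25 = 8.4.

x* = 8.4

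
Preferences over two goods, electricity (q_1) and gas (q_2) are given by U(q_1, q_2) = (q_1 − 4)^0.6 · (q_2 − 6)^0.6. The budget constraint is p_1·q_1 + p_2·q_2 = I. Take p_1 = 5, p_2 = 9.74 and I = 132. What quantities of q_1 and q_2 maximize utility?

Let q_1' = q_1−4, q_2' = q_2−6. MRS = q_2'/q_1' = p_1/p_2.
Substituting into the budget: q_1* = 4 + 0.5·(I − 4·p_1 − 6·p_2)/p_1, and q_2* = 6 + 0.5·(…)/p_2.
Discretionary income = 132 − 4·5 − 6·9.74 = 53.56; q_1* = 4 + 0.5·53.56/5 = 9.356; q_2* = 6 + 0.5·53.56/9.74 = 8.7495.

q_1* = 9.356, q_2* = 8.7495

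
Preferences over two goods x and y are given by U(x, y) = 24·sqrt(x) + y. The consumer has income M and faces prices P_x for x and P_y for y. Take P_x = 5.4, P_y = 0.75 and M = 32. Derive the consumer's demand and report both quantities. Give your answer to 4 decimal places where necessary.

Utility is quasi-linear in y; the FOC for x is 12/√x = P_x/P_y.
Solve: √x = 12·P_y/P_x, so x*(P_x,P_y) = (12·P_y/P_x)², and y* = (M − P_x·x*)/P_y.
Plugging in: x* = (12·0.75/5.4)² = 2.7778, y* = 22.6667.

x* = 2.7778, y* = 22.6667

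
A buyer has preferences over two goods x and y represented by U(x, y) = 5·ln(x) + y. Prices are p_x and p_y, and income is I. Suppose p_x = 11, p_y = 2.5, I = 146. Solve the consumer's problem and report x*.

x* = 1.1364

MU_x = 5/x, MU_y = 1. Tangency: 5/x = p_x/p_y.
So x*(p_x,p_y) = 5·p_y/p_x, independent of income; and y* = (I − 5·p_y)/p_y.
At the given prices: x* = 5·2.5/11 = 1.1364.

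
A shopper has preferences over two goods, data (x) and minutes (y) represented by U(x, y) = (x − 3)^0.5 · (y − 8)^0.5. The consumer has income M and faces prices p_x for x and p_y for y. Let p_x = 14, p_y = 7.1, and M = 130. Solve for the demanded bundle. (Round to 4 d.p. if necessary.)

x* = 4.1143, y* = 10.1972

This is Cobb-Douglas in (x−3, y−8): tangency gives 0.5·p_y·(y−8) = 0.5·p_x·(x−3).
Substituting into the budget: x* = 3 + 0.5·(M − 3·p_x − 8·p_y)/p_x, and y* = 8 + 0.5·(…)/p_y.
Discretionary income = 130 − 3·14 − 8·7.1 = 31.2; x* = 3 + 0.5·31.2/14 = 4.1143; y* = 8 + 0.5·31.2/7.1 = 10.1972.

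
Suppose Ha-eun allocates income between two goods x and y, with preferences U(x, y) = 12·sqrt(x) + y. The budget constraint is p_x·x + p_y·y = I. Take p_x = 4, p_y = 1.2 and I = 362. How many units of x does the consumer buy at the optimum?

MU_x = 6/√x, MU_y = 1. Tangency: 6/√x = p_x/p_y.
Solve: √x = 6·p_y/p_x, so x*(p_x,p_y) = (6·p_y/p_x)², and y* = (I − p_x·x*)/p_y.
Plugging in: x* = (6·1.2/4)² = 3.24.

x* = 3.24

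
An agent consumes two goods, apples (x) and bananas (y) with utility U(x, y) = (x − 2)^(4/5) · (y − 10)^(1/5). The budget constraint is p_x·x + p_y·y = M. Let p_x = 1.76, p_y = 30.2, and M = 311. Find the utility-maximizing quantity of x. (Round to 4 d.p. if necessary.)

x* = 4.4909

This is Cobb-Douglas in (x−2, y−10): tangency gives 0.8·p_y·(y−10) = 0.2·p_x·(x−2).
After buying the subsistence bundle (2, 10), a share 0.8 of the remaining income goes to x: x* = 2 + 0.8·(M − 2p_x − 10p_y)/p_x.
Discretionary income = 311 − 2·1.76 − 10·30.2 = 5.48; x* = 2 + 0.8·5.48/1.76 = 4.4909.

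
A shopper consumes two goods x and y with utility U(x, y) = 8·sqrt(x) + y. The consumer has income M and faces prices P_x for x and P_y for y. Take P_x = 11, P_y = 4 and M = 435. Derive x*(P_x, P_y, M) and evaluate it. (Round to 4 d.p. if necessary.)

Set MRS = P_x/P_y: 4·x^(−1/2) = P_x/P_y.
Thus x* = (4·P_y/P_x)² — independent of M — with the rest of income spent on y.
Plugging in: x* = (4·4/11)² = 2.1157.

x* = 2.1157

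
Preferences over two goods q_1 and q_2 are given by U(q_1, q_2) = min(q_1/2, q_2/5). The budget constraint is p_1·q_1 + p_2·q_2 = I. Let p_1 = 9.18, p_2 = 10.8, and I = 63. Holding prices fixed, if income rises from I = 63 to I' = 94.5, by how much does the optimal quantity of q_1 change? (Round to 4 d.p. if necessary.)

With perfect complements, no substitution: consume in ratio q_1:q_2 = 2:5.
Budget: p_1·q_1 + p_2·(5/2)·q_1 = I, so (2·p_1 + 5·p_2)·q_1 = 2·I.
Demand: q_1*(p_1,p_2,I) = 2·I/(2·p_1 + 5·p_2), q_2* = 5·I/(2·p_1 + 5·p_2).
Here 2·9.18 + 5·10.8 = 72.36, giving q_1* = 1.7413.
At I' = 94.5: q_1* = 2.6119. Change: 2.6119 − 1.7413 = 0.8706.

Δq_1* = 0.8706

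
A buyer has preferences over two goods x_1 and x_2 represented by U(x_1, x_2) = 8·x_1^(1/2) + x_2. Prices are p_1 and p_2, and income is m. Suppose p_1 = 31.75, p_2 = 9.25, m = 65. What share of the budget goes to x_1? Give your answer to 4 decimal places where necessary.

share on x_1 = 0.6634

Plugging in: x_1* = (4·9.25/31.75)² = 1.3581, x_2* = 2.3656.
Expenditure on x_1: 31.75·1.3581 = 43.1181; share = 0.6634.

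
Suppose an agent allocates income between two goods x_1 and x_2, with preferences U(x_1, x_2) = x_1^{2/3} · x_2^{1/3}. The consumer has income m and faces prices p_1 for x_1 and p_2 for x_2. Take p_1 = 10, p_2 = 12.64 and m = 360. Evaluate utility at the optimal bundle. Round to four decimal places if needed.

V = 17.6178

Demand: x_1*(p_1,p_2,m) = 2/3·m/p_1 and x_2* = 1/3·m/p_2.
At p_1=10, p_2=12.64, m=360: x_1* = 2/3·360/10 = 24, x_2* = 9.4937.
Utility at the optimum: U(24, 9.4937) = 17.6178.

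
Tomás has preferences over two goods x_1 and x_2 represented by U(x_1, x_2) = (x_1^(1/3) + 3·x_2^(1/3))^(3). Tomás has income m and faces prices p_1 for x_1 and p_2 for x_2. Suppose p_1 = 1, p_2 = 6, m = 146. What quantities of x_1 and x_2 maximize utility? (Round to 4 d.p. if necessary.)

x_1* = 46.7751, x_2* = 16.5375

MU_x_1 ∝ x_1^(-2/3), MU_x_2 ∝ 3·x_2^(-2/3), so MRS = (1/3)·(x_2/x_1)^(2/3) = p_1/p_2.
Hence x_2/x_1 = (3·p_1/p_2)^(1/(2/3)), i.e. raised to the 1.5 power.
Substitute x_2 = (x_2/x_1)·x_1 into the budget: x_1* = m/(p_1 + p_2·(x_2/x_1)).
Numerically x_2/x_1 = 0.353553, so x_1* = 146/(1 + 6·0.353553) = 46.7751 and x_2* = 0.353553·46.7751 = 16.5375.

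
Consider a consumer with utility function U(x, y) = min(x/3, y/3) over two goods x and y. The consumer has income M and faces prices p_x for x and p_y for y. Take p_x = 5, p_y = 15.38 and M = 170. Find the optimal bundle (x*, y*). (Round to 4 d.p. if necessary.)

Leontief preferences: the optimum is at the kink where x/3 = y/3, i.e. y = x.
Budget: p_x·x + p_y·x = M, so (3·p_x + 3·p_y)·x = 3·M.
Demand: x*(p_x,p_y,M) = 3·M/(3·p_x + 3·p_y), y* = 3·M/(3·p_x + 3·p_y).
Here 3·5 + 3·15.38 = 61.14, giving x* = 8.3415 and y* = 8.3415.

x* = 8.3415, y* = 8.3415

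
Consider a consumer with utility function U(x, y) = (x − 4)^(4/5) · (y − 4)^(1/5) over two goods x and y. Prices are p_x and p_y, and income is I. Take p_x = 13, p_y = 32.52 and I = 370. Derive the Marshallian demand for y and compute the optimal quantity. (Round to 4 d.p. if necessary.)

MRS = 4·(y−4)/(x−4). Tangency with p_x/p_y gives y−4 = (1/4)·(p_x/p_y)·(x−4).
After buying the subsistence bundle (4, 4), a share 0.8 of the remaining income goes to x: x* = 4 + 0.8·(I − 4p_x − 4p_y)/p_x.
Discretionary income = 370 − 4·13 − 4·32.52 = 187.92; y* = 4 + 0.2·187.92/32.52 = 5.1557.

y* = 5.1557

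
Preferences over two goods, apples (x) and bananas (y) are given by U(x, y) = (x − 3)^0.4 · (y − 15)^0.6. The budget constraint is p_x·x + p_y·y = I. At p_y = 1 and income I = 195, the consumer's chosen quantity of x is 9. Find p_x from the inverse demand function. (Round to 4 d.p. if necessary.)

p_x = 10

This is Cobb-Douglas in (x−3, y−15): tangency gives 0.4·p_y·(y−15) = 0.6·p_x·(x−3).
After buying the subsistence bundle (3, 15), a share 0.4 of the remaining income goes to x: x* = 3 + 0.4·(I − 3p_x − 15p_y)/p_x.
Set x* = 9 in the demand function and solve for p_x: p_x = 10.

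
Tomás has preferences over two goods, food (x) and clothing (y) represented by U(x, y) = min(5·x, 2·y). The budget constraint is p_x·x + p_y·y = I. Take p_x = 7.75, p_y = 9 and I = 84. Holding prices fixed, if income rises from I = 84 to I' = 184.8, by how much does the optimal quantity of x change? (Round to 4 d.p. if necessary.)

Δx* = 3.3322

Demand: x*(p_x,p_y,I) = 2·I/(2·p_x + 5·p_y), y* = 5·I/(2·p_x + 5·p_y).
Here 2·7.75 + 5·9 = 60.5, giving x* = 2.7769.
At I' = 184.8: x* = 6.1091. Change: 6.1091 − 2.7769 = 3.3322.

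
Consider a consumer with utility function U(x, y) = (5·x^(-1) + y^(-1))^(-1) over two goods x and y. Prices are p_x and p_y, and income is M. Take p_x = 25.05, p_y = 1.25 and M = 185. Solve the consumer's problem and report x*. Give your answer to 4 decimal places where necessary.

MU_x ∝ 5·x^(-2), MU_y ∝ y^(-2), so MRS = 5·(y/x)^(2) = p_x/p_y.
Solve for the ratio: y/x = [(1/5)·p_x/p_y]^(0.5).
With the ratio pinned down, the budget gives x* = M/(p_x + p_y·(y/x)) and y* = (y/x)·x*.
Numerically y/x = 2.001999, so x* = 185/(25.05 + 1.25·2.001999) = 6.7145.

x* = 6.7145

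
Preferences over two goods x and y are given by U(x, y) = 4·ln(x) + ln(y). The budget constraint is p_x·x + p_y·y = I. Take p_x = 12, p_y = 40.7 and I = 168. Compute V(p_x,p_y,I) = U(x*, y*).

Demand: x*(p_x,p_y,I) = 0.8·I/p_x and y* = 0.2·I/p_y.
At p_x=12, p_y=40.7, I=168: x* = 0.8·168/12 = 11.2, y* = 0.8256.
Utility at the optimum: U(11.2, 0.8256) = 9.472.

V = 9.472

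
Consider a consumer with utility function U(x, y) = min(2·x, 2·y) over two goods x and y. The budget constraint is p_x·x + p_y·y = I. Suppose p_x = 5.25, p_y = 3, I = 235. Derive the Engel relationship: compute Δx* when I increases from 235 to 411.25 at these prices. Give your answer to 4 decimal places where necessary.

Demand: x*(p_x,p_y,I) = 2·I/(2·p_x + 2·p_y), y* = 2·I/(2·p_x + 2·p_y).
Here 2·5.25 + 2·3 = 16.5, giving x* = 28.4848.
At I' = 411.25: x* = 49.8485. Change: 49.8485 − 28.4848 = 21.3636.

Δx* = 21.3636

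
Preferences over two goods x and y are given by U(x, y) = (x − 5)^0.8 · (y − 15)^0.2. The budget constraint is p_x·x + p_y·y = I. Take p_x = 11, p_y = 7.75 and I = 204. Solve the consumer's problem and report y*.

y* = 15.8452

MRS = 4·(y−15)/(x−5). Tangency with p_x/p_y gives y−15 = (1/4)·(p_x/p_y)·(x−5).
After buying the subsistence bundle (5, 15), a share 0.8 of the remaining income goes to x: x* = 5 + 0.8·(I − 5p_x − 15p_y)/p_x.
Discretionary income = 204 − 5·11 − 15·7.75 = 32.75; y* = 15 + 0.2·32.75/7.75 = 15.8452.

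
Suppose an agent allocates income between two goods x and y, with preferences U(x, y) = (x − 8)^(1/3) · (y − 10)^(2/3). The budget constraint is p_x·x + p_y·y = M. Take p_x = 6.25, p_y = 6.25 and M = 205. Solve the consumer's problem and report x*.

x* = 12.9333

Let x' = x−8, y' = y−10. MRS = (1/2)·y'/x' = p_x/p_y.
After buying the subsistence bundle (8, 10), a share 1/3 of the remaining income goes to x: x* = 8 + 1/3·(M − 8p_x − 10p_y)/p_x.
Discretionary income = 205 − 8·6.25 − 10·6.25 = 92.5; x* = 8 + 1/3·92.5/6.25 = 12.9333.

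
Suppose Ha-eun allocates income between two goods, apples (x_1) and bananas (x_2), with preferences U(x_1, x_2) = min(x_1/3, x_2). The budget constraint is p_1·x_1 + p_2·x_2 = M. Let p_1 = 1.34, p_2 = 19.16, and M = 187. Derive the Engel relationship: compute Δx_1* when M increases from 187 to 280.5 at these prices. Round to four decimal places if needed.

Demand: x_1*(p_1,p_2,M) = 3·M/(3·p_1 + p_2), x_2* = M/(3·p_1 + p_2).
Here 3·1.34 + 19.16 = 23.18, giving x_1* = 24.2019.
At M' = 280.5: x_1* = 36.3028. Change: 36.3028 − 24.2019 = 12.1009.

Δx_1* = 12.1009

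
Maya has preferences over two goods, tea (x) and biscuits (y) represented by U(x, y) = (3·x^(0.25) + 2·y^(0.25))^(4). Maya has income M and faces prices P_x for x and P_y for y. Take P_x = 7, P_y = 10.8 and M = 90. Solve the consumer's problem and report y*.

MRS = MU_x/MU_y = (3/2)·(y/x)^(0.75). Set equal to P_x/P_y.
Hence y/x = ((2/3)·P_x/P_y)^(1/(0.75)), i.e. raised to the 4/3 power.
Substitute y = (y/x)·x into the budget: x* = M/(P_x + P_y·(y/x)).
Numerically y/x = 0.326671, so x* = 90/(7 + 10.8·0.326671) = 8.5486 and y* = 0.326671·8.5486 = 2.7926.

y* = 2.7926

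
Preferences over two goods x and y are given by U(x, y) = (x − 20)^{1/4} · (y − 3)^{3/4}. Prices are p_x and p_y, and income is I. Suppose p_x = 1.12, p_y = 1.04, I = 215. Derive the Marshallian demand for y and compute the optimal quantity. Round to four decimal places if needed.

MRS = (1/3)·(y−3)/(x−20). Tangency with p_x/p_y gives y−3 = 3·(p_x/p_y)·(x−20).
After buying the subsistence bundle (20, 3), a share 0.25 of the remaining income goes to x: x* = 20 + 0.25·(I − 20p_x − 3p_y)/p_x.
Discretionary income = 215 − 20·1.12 − 3·1.04 = 189.48; y* = 3 + 0.75·189.48/1.04 = 139.6442.

y* = 139.6442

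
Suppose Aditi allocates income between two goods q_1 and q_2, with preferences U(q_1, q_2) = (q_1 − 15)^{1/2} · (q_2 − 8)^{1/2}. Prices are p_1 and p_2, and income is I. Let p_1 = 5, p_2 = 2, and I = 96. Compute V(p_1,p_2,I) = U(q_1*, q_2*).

Substituting into the budget: q_1* = 15 + 0.5·(I − 15·p_1 − 8·p_2)/p_1, and q_2* = 8 + 0.5·(…)/p_2.
Discretionary income = 96 − 15·5 − 8·2 = 5; q_1* = 15 + 0.5·5/5 = 15.5; q_2* = 8 + 0.5·5/2 = 9.25.
Utility at the optimum: U(15.5, 9.25) = 0.7906.

V = 0.7906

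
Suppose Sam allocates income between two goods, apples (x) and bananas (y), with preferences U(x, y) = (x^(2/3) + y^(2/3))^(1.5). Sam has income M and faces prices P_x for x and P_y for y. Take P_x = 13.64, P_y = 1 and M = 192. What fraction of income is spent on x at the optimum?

share on x = 0.0053

With the ratio pinned down, the budget gives x* = M/(P_x + P_y·(y/x)) and y* = (y/x)·x*.
Numerically y/x = 2537.716544, so x* = 192/(13.64 + 1·2537.716544) = 0.0753 and y* = 2537.716544·0.0753 = 190.9735.
Expenditure on x: 13.64·0.0753 = 1.0265; share = 0.0053.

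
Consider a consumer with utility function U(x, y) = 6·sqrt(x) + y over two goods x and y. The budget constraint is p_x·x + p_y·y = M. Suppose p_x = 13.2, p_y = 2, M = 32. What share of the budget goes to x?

Utility is quasi-linear in y; the FOC for x is 3/√x = p_x/p_y.
Thus x* = (3·p_y/p_x)² — independent of M — with the rest of income spent on y.
Plugging in: x* = (3·2/13.2)² = 0.2066, y* = 14.6364.
Expenditure on x: 13.2·0.2066 = 2.7273; share = 0.0852.

share on x = 0.0852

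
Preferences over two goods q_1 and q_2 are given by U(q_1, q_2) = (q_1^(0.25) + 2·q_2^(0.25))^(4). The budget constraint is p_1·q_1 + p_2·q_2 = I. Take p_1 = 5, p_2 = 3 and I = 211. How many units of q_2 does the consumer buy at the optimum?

MU_q_1 ∝ q_1^(-0.75), MU_q_2 ∝ 2·q_2^(-0.75), so MRS = (1/2)·(q_2/q_1)^(0.75) = p_1/p_2.
Solve for the ratio: q_2/q_1 = [2·p_1/p_2]^(4/3).
With the ratio pinned down, the budget gives q_1* = I/(p_1 + p_2·(q_2/q_1)) and q_2* = (q_2/q_1)·q_1*.
Numerically q_2/q_1 = 4.979339, so q_1* = 211/(5 + 3·4.979339) = 10.5828 and q_2* = 4.979339·10.5828 = 52.6953.

q_2* = 52.6953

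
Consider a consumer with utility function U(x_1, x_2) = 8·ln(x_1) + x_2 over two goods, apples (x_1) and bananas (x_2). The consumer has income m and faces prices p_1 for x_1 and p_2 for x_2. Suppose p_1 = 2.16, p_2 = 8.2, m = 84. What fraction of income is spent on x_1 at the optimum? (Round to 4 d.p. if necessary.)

MU_x_1 = 8/x_1, MU_x_2 = 1. Tangency: 8/x_1 = p_1/p_2.
So x_1*(p_1,p_2) = 8·p_2/p_1, independent of income; and x_2* = (m − 8·p_2)/p_2.
At the given prices: x_1* = 8·8.2/2.16 = 30.3704, and x_2* = 2.2439.
Expenditure on x_1: 2.16·30.3704 = 65.6; share = 0.781.

share on x_1 = 0.781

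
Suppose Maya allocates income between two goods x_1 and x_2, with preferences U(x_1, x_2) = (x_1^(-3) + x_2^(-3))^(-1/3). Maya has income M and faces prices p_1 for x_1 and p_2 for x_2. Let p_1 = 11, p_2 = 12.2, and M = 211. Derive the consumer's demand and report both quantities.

x_1* = 9.2187, x_2* = 8.9831

MRS = MU_x_1/MU_x_2 = (x_2/x_1)^(4). Set equal to p_1/p_2.
Hence x_2/x_1 = (p_1/p_2)^(1/(4)), i.e. raised to the 0.25 power.
Substitute x_2 = (x_2/x_1)·x_1 into the budget: x_1* = M/(p_1 + p_2·(x_2/x_1)).
Numerically x_2/x_1 = 0.974447, so x_1* = 211/(11 + 12.2·0.974447) = 9.2187 and x_2* = 0.974447·9.2187 = 8.9831.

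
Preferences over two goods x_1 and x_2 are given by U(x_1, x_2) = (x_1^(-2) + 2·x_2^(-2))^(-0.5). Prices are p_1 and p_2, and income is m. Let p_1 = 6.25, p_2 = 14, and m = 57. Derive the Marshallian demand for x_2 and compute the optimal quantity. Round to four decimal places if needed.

x_2* = 2.7818

Substitute x_2 = (x_2/x_1)·x_1 into the budget: x_1* = m/(p_1 + p_2·(x_2/x_1)).
Numerically x_2/x_1 = 0.962928, so x_1* = 57/(6.25 + 14·0.962928) = 2.8889 and x_2* = 0.962928·2.8889 = 2.7818.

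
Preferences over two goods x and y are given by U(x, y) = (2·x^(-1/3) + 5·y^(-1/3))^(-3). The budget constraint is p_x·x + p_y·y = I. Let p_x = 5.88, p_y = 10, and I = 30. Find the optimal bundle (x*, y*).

MRS = MU_x/MU_y = (2/5)·(y/x)^(4/3). Set equal to p_x/p_y.
Solve for the ratio: y/x = [(5/2)·p_x/p_y]^(0.75).
Substitute y = (y/x)·x into the budget: x* = I/(p_x + p_y·(y/x)).
Numerically y/x = 1.335021, so x* = 30/(5.88 + 10·1.335021) = 1.56 and y* = 1.335021·1.56 = 2.0827.

x* = 1.56, y* = 2.0827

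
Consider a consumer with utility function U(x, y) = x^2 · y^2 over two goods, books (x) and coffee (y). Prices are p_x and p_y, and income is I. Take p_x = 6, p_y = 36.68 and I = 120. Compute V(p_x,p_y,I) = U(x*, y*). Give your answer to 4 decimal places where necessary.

Tangency: MRS = y/x = p_x/p_y.
So 2·p_y·y = 2·p_x·x; combined with the budget, a share 0.5 of income goes to x.
Demand: x*(p_x,p_y,I) = 0.5·I/p_x and y* = 0.5·I/p_y.
At p_x=6, p_y=36.68, I=120: x* = 0.5·120/6 = 10, y* = 1.6358.
Utility at the optimum: U(10, 1.6358) = 267.574.

V = 267.574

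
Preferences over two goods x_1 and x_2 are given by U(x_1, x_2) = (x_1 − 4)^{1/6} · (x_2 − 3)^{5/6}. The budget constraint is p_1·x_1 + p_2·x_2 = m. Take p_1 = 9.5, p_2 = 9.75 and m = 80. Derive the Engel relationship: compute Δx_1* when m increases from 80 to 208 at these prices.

Substituting into the budget: x_1* = 4 + 1/6·(m − 4·p_1 − 3·p_2)/p_1, and x_2* = 3 + 5/6·(…)/p_2.
Discretionary income = 80 − 4·9.5 − 3·9.75 = 12.75; x_1* = 4 + 1/6·12.75/9.5 = 4.2237.
At m' = 208: x_1* = 6.4693. Change: 6.4693 − 4.2237 = 2.2456.

Δx_1* = 2.2456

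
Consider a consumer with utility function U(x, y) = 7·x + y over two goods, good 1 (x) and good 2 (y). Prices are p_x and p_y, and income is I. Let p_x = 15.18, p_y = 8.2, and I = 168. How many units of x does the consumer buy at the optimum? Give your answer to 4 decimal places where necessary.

x* = 11.0672

Linear utility — the consumer picks whichever good has higher MU/price: 7/15.18 = 0.4611 vs 1/8.2 = 0.122.
x gives more utility per dollar, so spend all income on x: x* = I/p_x, y* = 0.
Numerically: x* = 11.0672, y* = 0.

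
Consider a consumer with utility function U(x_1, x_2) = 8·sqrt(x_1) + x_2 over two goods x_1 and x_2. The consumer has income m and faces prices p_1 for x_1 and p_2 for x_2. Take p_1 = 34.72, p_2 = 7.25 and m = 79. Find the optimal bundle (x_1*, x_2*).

x_1* = 0.6976, x_2* = 7.5555

MU_x_1 = 4/√x_1, MU_x_2 = 1. Tangency: 4/√x_1 = p_1/p_2.
Solve: √x_1 = 4·p_2/p_1, so x_1*(p_1,p_2) = (4·p_2/p_1)², and x_2* = (m − p_1·x_1*)/p_2.
Plugging in: x_1* = (4·7.25/34.72)² = 0.6976, x_2* = 7.5555.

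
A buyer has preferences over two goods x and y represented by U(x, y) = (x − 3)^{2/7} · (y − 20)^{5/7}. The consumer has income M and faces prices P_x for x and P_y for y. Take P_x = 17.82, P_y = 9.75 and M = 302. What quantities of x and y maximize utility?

Discretionary income = 302 − 3·17.82 − 20·9.75 = 53.54; x* = 3 + 2/7·53.54/17.82 = 3.8584; y* = 20 + 5/7·53.54/9.75 = 23.9223.

x* = 3.8584, y* = 23.9223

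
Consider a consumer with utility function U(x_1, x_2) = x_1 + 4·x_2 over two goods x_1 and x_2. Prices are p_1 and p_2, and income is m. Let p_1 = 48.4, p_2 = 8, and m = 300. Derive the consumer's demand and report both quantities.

x_1* = 0, x_2* = 37.5

Numerically: x_1* = 0, x_2* = 37.5.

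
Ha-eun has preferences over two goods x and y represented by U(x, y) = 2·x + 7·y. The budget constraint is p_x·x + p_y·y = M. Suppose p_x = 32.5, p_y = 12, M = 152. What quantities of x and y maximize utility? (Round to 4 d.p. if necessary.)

x* = 0, y* = 12.6667

Linear utility — the consumer picks whichever good has higher MU/price: 2/32.5 = 0.0615 vs 7/12 = 0.5833.
y gives more utility per dollar, so spend all income on y: y* = M/p_y, x* = 0.
Numerically: x* = 0, y* = 12.6667.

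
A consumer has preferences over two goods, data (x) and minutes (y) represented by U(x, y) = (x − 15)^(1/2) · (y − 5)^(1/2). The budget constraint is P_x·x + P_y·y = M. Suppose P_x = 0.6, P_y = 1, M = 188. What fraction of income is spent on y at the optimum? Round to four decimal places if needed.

MRS = (y−5)/(x−15). Tangency with P_x/P_y gives y−5 = (P_x/P_y)·(x−15).
After buying the subsistence bundle (15, 5), a share 0.5 of the remaining income goes to x: x* = 15 + 0.5·(M − 15P_x − 5P_y)/P_x.
Discretionary income = 188 − 15·0.6 − 5·1 = 174; x* = 15 + 0.5·174/0.6 = 160; y* = 5 + 0.5·174/1 = 92.
Expenditure on y: 1·92 = 92; share = 0.4894.

share on y = 0.4894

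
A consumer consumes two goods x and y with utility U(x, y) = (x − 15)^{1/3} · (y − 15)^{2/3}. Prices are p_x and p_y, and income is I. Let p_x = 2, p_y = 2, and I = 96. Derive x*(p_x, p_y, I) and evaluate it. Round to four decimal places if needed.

x* = 21

This is Cobb-Douglas in (x−15, y−15): tangency gives 1/3·p_y·(y−15) = 2/3·p_x·(x−15).
After buying the subsistence bundle (15, 15), a share 1/3 of the remaining income goes to x: x* = 15 + 1/3·(I − 15p_x − 15p_y)/p_x.
Discretionary income = 96 − 15·2 − 15·2 = 36; x* = 15 + 1/3·36/2 = 21.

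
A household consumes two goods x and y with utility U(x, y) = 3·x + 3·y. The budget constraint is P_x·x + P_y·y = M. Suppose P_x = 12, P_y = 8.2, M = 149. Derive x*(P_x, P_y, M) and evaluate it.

Linear utility — the consumer picks whichever good has higher MU/price: 3/12 = 0.25 vs 3/8.2 = 0.3659.
y gives more utility per dollar, so spend all income on y: y* = M/P_y, x* = 0.
Numerically: x* = 0, y* = 18.1707.

x* = 0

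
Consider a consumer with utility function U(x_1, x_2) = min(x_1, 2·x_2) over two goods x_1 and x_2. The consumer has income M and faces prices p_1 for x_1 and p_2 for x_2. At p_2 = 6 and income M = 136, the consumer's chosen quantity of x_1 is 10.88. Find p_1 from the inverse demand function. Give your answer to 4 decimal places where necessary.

Leontief preferences: the optimum is at the kink where x_1/2 = x_2/1, i.e. x_2 = (1/2)·x_1.
Budget: p_1·x_1 + p_2·(1/2)·x_1 = M, so (2·p_1 + p_2)·x_1 = 2·M.
Demand: x_1*(p_1,p_2,M) = 2·M/(2·p_1 + p_2), x_2* = M/(2·p_1 + p_2).
Set x_1* = 10.88 in the demand function and solve for p_1: p_1 = 9.5.

p_1 = 9.5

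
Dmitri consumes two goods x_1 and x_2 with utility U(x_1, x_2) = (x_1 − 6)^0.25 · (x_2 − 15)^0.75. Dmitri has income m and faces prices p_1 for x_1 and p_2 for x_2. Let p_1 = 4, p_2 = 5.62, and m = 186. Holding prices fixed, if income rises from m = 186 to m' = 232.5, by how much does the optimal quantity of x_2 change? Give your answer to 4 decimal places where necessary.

Let x_1' = x_1−6, x_2' = x_2−15. MRS = (1/3)·x_2'/x_1' = p_1/p_2.
After buying the subsistence bundle (6, 15), a share 0.25 of the remaining income goes to x_1: x_1* = 6 + 0.25·(m − 6p_1 − 15p_2)/p_1.
Discretionary income = 186 − 6·4 − 15·5.62 = 77.7; x_2* = 15 + 0.75·77.7/5.62 = 25.3692.
At m' = 232.5: x_2* = 31.5747. Change: 31.5747 − 25.3692 = 6.2055.

Δx_2* = 6.2055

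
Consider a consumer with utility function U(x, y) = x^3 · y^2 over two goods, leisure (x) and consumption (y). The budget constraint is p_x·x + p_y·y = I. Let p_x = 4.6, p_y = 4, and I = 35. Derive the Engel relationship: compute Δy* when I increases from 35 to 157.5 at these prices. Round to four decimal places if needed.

Δy* = 12.25

The MRS is (3/2)·y/x. Set MRS = p_x/p_y.
So 3·p_y·y = 2·p_x·x; combined with the budget, a share 0.6 of income goes to x.
Demand: x*(p_x,p_y,I) = 0.6·I/p_x and y* = 0.4·I/p_y.
At p_x=4.6, p_y=4, I=35: y* = 0.4·35/4 = 3.5.
At I' = 157.5: y* = 15.75. Change: 15.75 − 3.5 = 12.25.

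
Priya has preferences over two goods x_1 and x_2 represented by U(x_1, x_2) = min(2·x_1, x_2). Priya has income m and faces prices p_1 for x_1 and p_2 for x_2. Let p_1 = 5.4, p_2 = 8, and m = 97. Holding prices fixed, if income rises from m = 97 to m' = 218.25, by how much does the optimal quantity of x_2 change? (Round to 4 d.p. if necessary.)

Δx_2* = 11.3318

With perfect complements, no substitution: consume in ratio x_1:x_2 = 1:2.
Budget: p_1·x_1 + p_2·2·x_1 = m, so (p_1 + 2·p_2)·x_1 = m.
Demand: x_1*(p_1,p_2,m) = m/(p_1 + 2·p_2), x_2* = 2·m/(p_1 + 2·p_2).
Here 5.4 + 2·8 = 21.4, giving x_2* = 9.0654.
At m' = 218.25: x_2* = 20.3972. Change: 20.3972 − 9.0654 = 11.3318.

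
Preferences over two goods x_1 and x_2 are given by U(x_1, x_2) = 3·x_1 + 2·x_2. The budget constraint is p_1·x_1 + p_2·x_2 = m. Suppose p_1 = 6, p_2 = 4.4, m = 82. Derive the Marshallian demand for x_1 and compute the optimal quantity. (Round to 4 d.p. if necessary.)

Linear utility — the consumer picks whichever good has higher MU/price: 3/6 = 0.5 vs 2/4.4 = 0.4545.
x_1 gives more utility per dollar, so spend all income on x_1: x_1* = m/p_1, x_2* = 0.
Numerically: x_1* = 13.6667, x_2* = 0.

x_1* = 13.6667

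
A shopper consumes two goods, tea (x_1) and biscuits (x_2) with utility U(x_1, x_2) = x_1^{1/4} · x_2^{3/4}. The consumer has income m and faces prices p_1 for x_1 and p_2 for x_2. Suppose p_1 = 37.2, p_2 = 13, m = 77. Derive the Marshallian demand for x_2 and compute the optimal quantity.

x_2* = 4.4423

MU_x_1/MU_x_2 = (0.25·x_2)/(0.75·x_1); tangency sets this equal to p_1/p_2.
So 0.25·p_2·x_2 = 0.75·p_1·x_1; combined with the budget, a share 0.25 of income goes to x_1.
Demand: x_1*(p_1,p_2,m) = 0.25·m/p_1 and x_2* = 0.75·m/p_2.
At p_1=37.2, p_2=13, m=77: x_2* = 0.75·77/13 = 4.4423.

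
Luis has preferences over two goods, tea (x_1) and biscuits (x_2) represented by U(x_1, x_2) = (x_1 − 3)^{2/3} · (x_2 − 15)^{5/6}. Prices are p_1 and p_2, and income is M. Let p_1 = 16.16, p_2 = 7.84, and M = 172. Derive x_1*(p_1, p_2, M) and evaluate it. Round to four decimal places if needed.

After buying the subsistence bundle (3, 15), a share 4/9 of the remaining income goes to x_1: x_1* = 3 + 4/9·(M − 3p_1 − 15p_2)/p_1.
Discretionary income = 172 − 3·16.16 − 15·7.84 = 5.92; x_1* = 3 + 4/9·5.92/16.16 = 3.1628.

x_1* = 3.1628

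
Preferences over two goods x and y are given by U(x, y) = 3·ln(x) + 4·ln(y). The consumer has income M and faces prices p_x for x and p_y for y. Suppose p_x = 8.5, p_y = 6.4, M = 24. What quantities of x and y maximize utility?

At p_x=8.5, p_y=6.4, M=24: x* = 3/7·24/8.5 = 1.2101, y* = 2.1429.

x* = 1.2101, y* = 2.1429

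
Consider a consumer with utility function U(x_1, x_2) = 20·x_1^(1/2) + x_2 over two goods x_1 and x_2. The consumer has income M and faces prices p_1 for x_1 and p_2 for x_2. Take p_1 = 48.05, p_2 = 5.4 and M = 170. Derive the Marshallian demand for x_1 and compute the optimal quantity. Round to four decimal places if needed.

Utility is quasi-linear in x_2; the FOC for x_1 is 10/√x_1 = p_1/p_2.
Solve: √x_1 = 10·p_2/p_1, so x_1*(p_1,p_2) = (10·p_2/p_1)², and x_2* = (M − p_1·x_1*)/p_2.
Plugging in: x_1* = (10·5.4/48.05)² = 1.263.

x_1* = 1.263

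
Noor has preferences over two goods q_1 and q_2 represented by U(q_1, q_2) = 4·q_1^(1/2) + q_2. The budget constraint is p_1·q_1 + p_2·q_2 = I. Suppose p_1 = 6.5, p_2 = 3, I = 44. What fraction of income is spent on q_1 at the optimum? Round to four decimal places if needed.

Plugging in: q_1* = (2·3/6.5)² = 0.8521, q_2* = 12.8205.
Expenditure on q_1: 6.5·0.8521 = 5.5385; share = 0.1259.

share on q_1 = 0.1259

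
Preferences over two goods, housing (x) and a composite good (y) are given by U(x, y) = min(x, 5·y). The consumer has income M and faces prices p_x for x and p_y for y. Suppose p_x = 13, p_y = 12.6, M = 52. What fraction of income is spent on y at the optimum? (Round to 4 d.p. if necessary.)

Leontief preferences: the optimum is at the kink where x/5 = y/1, i.e. y = (1/5)·x.
Budget: p_x·x + p_y·(1/5)·x = M, so (5·p_x + p_y)·x = 5·M.
Demand: x*(p_x,p_y,M) = 5·M/(5·p_x + p_y), y* = M/(5·p_x + p_y).
Here 5·13 + 12.6 = 77.6, giving x* = 3.3505 and y* = 0.6701.
Expenditure on y: 12.6·0.6701 = 8.4433; share = 0.1624.

share on y = 0.1624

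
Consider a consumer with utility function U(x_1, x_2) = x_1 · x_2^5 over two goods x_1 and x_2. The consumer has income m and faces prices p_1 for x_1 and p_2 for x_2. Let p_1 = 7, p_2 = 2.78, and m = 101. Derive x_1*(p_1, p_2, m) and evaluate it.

The MRS is (1/5)·x_2/x_1. Set MRS = p_1/p_2.
Rearranging, p_2·x_2 = 5·p_1·x_1. Substituting into the budget gives p_1·x_1·(1 + 5) = m.
Demand: x_1*(p_1,p_2,m) = 1/6·m/p_1 and x_2* = 5/6·m/p_2.
At p_1=7, p_2=2.78, m=101: x_1* = 1/6·101/7 = 2.4048.

x_1* = 2.4048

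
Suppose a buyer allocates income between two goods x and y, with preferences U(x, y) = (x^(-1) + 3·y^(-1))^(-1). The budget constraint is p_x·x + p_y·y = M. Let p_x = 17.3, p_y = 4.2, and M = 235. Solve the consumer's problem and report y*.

From the CES first-order condition, (1/3)·(y/x)^(2) = p_x/p_y.
Hence y/x = (3·p_x/p_y)^(1/(2)), i.e. raised to the 0.5 power.
With the ratio pinned down, the budget gives x* = M/(p_x + p_y·(y/x)) and y* = (y/x)·x*.
Numerically y/x = 3.515273, so x* = 235/(17.3 + 4.2·3.515273) = 7.3291 and y* = 3.515273·7.3291 = 25.7636.

y* = 25.7636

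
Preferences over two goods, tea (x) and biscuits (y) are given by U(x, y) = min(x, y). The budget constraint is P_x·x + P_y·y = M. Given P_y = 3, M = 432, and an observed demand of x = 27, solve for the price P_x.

Leontief preferences: the optimum is at the kink where x/1 = y/1, i.e. y = x.
Budget: P_x·x + P_y·x = M, so (P_x + P_y)·x = M.
Demand: x*(P_x,P_y,M) = M/(P_x + P_y), y* = M/(P_x + P_y).
Set x* = 27 in the demand function and solve for P_x: P_x = 13.

P_x = 13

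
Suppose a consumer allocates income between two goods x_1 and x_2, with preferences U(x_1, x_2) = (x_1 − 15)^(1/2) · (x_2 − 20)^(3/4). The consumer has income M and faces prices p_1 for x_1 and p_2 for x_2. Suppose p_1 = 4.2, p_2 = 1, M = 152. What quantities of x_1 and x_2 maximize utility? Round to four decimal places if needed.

x_1* = 21.5714, x_2* = 61.4

Let x_1' = x_1−15, x_2' = x_2−20. MRS = (2/3)·x_2'/x_1' = p_1/p_2.
After buying the subsistence bundle (15, 20), a share 0.4 of the remaining income goes to x_1: x_1* = 15 + 0.4·(M − 15p_1 − 20p_2)/p_1.
Discretionary income = 152 − 15·4.2 − 20·1 = 69; x_1* = 15 + 0.4·69/4.2 = 21.5714; x_2* = 20 + 0.6·69/1 = 61.4.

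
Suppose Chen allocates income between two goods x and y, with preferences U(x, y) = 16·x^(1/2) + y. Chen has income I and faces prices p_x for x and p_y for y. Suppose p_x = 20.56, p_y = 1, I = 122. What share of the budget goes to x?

Utility is quasi-linear in y; the FOC for x is 8/√x = p_x/p_y.
Thus x* = (8·p_y/p_x)² — independent of I — with the rest of income spent on y.
Plugging in: x* = (8·1/20.56)² = 0.1514, y* = 118.8872.
Expenditure on x: 20.56·0.1514 = 3.1128; share = 0.0255.

share on x = 0.0255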